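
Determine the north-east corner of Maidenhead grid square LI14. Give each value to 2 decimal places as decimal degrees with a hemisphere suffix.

5.00° S, 44.00° E

Field L=11, I=8: +11·20° lon, +8·10° lat → SW at lon 40°, lat -10°.
Square 1, 4: +1·2° lon, +4·1° lat → SW at lon 42°, lat -6°.
Cell spans 2° lon × 1° lat. NE corner is SW corner plus one full cell.
latitude 5.00° S, longitude 44.00° E.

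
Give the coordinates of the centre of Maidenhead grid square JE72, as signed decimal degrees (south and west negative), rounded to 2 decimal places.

Field J=9, E=4: +9·20° lon, +4·10° lat → SW at lon 0°, lat -50°.
Square 7, 2: +7·2° lon, +2·1° lat → SW at lon 14°, lat -48°.
Cell spans 2° lon × 1° lat. Centre is SW corner plus half of each.
latitude -47.50, longitude 15.00.

-47.50, 15.00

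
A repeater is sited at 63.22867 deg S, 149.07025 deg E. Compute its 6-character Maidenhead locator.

QC46ms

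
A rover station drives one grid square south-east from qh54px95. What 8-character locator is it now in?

QH54qx04

Longitude extended square 9; +1 → 10, wraps to 0, carry into subsquare.
Longitude subsquare p = 15; +1 → 16 = q.
Latitude extended square 5; −1 → 4.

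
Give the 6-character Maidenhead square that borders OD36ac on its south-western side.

OD26xb

Longitude subsquare a = 0; −1 → -1, wraps to 23 = x, carry into square.
Longitude square 3; −1 → 2.
Latitude subsquare c = 2; −1 → 1 = b.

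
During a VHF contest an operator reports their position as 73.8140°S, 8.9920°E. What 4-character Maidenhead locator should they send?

Shift to the Maidenhead origin (180°W, 90°S): lon 188.99, lat 16.19.
Field: 188.99/20 → 9 → J, 16.19/10 → 1 → B; chars JB.
Square: 8.99/2 → 4, 6.19/1 → 6; chars 46.

JB46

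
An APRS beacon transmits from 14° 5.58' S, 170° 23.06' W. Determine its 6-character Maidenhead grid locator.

Offset from 180°W / 90°S: lon 9.6157°, lat 75.9070°.
Field: lon ⌊9.6157/20⌋ = 0 → A; lat ⌊75.9070/10⌋ = 7 → H.
Square: lon ⌊9.6157/2⌋ = 4; lat ⌊5.9070/1⌋ = 5.
Subsquare: lon ⌊1.6157/0.0833333⌋ = 19 → t; lat ⌊0.9070/0.0416667⌋ = 21 → v.

AH45tv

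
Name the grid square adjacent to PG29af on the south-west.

Longitude subsquare a = 0; −1 → -1, wraps to 23 = x, carry into square.
Longitude square 2; −1 → 1.
Latitude subsquare f = 5; −1 → 4 = e.

PG19xe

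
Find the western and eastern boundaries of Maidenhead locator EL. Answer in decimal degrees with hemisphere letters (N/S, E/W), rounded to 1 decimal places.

100.0° W, 80.0° W

Field E=4, L=11: +4·20° lon, +11·10° lat → SW at lon -100°, lat 20°.
Cell spans 20° lon × 10° lat.
west 100.0° W, east 80.0° W.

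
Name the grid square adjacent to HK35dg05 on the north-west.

HK35cg96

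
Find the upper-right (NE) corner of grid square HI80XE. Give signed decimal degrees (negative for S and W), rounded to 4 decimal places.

-9.7917, -22.0000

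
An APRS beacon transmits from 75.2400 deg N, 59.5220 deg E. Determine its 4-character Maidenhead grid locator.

Add 180° to longitude and 90° to latitude: 239.52, 165.24.
Field: 239.52/20 → 11 → L, 165.24/10 → 16 → Q; chars LQ.
Square: 19.52/2 → 9, 5.24/1 → 5; chars 95.

LQ95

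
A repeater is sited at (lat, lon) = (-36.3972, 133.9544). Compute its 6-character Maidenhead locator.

Shift to the Maidenhead origin (180°W, 90°S): lon 313.9544, lat 53.6028.
Field (20°×10°, letters A–R): 313.9544/20 → 15 → P, 53.6028/10 → 5 → F; chars PF.
Square (2°×1°, digits 0–9): 13.9544/2 → 6, 3.6028/1 → 3; chars 63.
Subsquare (5′×2.5′, letters a–x): 1.9544/0.0833333 → 23 → x, 0.6028/0.0416667 → 14 → o; chars xo.

PF63xo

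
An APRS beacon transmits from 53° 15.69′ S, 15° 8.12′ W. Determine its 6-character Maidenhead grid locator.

ID26kr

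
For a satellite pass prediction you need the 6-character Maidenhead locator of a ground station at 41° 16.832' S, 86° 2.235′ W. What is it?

EE68xr

Offset from 180°W / 90°S: lon 93.9627°, lat 48.7195°.
Field (20°×10°, letters A–R): lon ⌊93.9627/20⌋ = 4 → E; lat ⌊48.7195/10⌋ = 4 → E.
Square (2°×1°, digits 0–9): lon ⌊13.9627/2⌋ = 6; lat ⌊8.7195/1⌋ = 8.
Subsquare (5′×2.5′, letters a–x): lon ⌊1.9627/0.0833333⌋ = 23 → x; lat ⌊0.7195/0.0416667⌋ = 17 → r.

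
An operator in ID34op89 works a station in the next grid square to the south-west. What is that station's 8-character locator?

Longitude extended square 8; −1 → 7.
Latitude extended square 9; −1 → 8.

ID34op78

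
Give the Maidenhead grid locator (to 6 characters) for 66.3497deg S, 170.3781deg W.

AC43tp

Add 180° to longitude and 90° to latitude: 9.6219, 23.6503.
Field: lon ⌊9.6219/20⌋ = 0 → A; lat ⌊23.6503/10⌋ = 2 → C.
Square: lon ⌊9.6219/2⌋ = 4; lat ⌊3.6503/1⌋ = 3.
Subsquare: lon ⌊1.6219/0.0833333⌋ = 19 → t; lat ⌊0.6503/0.0416667⌋ = 15 → p.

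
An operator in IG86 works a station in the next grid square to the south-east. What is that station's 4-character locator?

Longitude square 8; +1 → 9.
Latitude square 6; −1 → 5.

IG95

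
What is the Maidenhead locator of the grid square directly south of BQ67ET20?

Latitude extended square 0; −1 → -1, wraps to 9, carry into subsquare.
Latitude subsquare t = 19; −1 → 18 = s.
The longitude characters are unchanged.

BQ67es29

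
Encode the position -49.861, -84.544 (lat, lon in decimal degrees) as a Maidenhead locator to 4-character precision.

Shift to the Maidenhead origin (180°W, 90°S): lon 95.46, lat 40.14.
Field (20°×10°, letters A–R): 95.46/20 → 4 → E, 40.14/10 → 4 → E; chars EE.
Square (2°×1°, digits 0–9): 15.46/2 → 7, 0.14/1 → 0; chars 70.

EE70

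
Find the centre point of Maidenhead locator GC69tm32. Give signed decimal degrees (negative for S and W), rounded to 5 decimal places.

-60.48958, -46.38750

Field G=6, C=2: +6·20° lon, +2·10° lat → SW at lon -60°, lat -70°.
Square 6, 9: +6·2° lon, +9·1° lat → SW at lon -48°, lat -61°.
Subsquare t=19, m=12: +19·0.0833333° lon, +12·0.0416667° lat → SW at lon -46.4167°, lat -60.5°.
Extended square 3, 2: +3·0.00833333° lon, +2·0.00416667° lat → SW at lon -46.3917°, lat -60.4917°.
Cell spans 0.00833333° lon × 0.00416667° lat. Centre is SW corner plus half of each.
latitude -60.48958, longitude -46.38750.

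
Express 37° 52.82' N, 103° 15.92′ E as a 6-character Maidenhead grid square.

OM17pv

Shift to the Maidenhead origin (180°W, 90°S): lon 283.2653, lat 127.8803.
Field: 283.2653/20 → 14 → O, 127.8803/10 → 12 → M; chars OM.
Square: 3.2653/2 → 1, 7.8803/1 → 7; chars 17.
Subsquare: 1.2653/0.0833333 → 15 → p, 0.8803/0.0416667 → 21 → v; chars pv.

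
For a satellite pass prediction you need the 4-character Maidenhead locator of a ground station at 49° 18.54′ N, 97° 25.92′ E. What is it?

Shift to the Maidenhead origin (180°W, 90°S): lon 277.43, lat 139.31.
Field: 277.43/20 → 13 → N, 139.31/10 → 13 → N; chars NN.
Square: 17.43/2 → 8, 9.31/1 → 9; chars 89.

NN89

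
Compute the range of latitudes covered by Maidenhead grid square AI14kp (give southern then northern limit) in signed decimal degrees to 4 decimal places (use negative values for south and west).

Field A=0, I=8: +0·20° lon, +8·10° lat → SW at lon -180°, lat -10°.
Square 1, 4: +1·2° lon, +4·1° lat → SW at lon -178°, lat -6°.
Subsquare k=10, p=15: +10·0.0833333° lon, +15·0.0416667° lat → SW at lon -177.167°, lat -5.375°.
Cell spans 0.0833333° lon × 0.0416667° lat.
south -5.3750, north -5.3333.

-5.3750, -5.3333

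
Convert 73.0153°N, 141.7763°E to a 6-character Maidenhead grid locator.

QQ03va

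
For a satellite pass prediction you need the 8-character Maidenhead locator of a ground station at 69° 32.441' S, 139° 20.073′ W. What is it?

CC00hl90

Shift to the Maidenhead origin (180°W, 90°S): lon 40.66545, lat 20.45932.
Field (20°×10°, letters A–R): 40.66545/20 → 2 → C, 20.45932/10 → 2 → C; chars CC.
Square (2°×1°, digits 0–9): 0.66545/2 → 0, 0.45932/1 → 0; chars 00.
Subsquare (5′×2.5′, letters a–x): 0.66545/0.0833333 → 7 → h, 0.45932/0.0416667 → 11 → l; chars hl.
Extended square (30″×15″, digits 0–9): 0.08212/0.00833333 → 9, 0.00098/0.00416667 → 0; chars 90.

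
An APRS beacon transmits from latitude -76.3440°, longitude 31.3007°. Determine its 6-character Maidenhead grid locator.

KB53pp

Offset from 180°W / 90°S: lon 211.3007°, lat 13.6560°.
Field: 211.3007/20 → 10 → K, 13.6560/10 → 1 → B; chars KB.
Square: 11.3007/2 → 5, 3.6560/1 → 3; chars 53.
Subsquare: 1.3007/0.0833333 → 15 → p, 0.6560/0.0416667 → 15 → p; chars pp.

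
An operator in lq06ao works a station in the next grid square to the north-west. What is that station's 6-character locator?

KQ96xp

Longitude subsquare a = 0; −1 → -1, wraps to 23 = x, carry into square.
Longitude square 0; −1 → -1, wraps to 9, carry into field.
Longitude field L = 11; −1 → 10 = K.
Latitude subsquare o = 14; +1 → 15 = p.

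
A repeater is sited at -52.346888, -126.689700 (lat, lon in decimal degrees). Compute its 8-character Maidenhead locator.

Shift to the Maidenhead origin (180°W, 90°S): lon 53.31030, lat 37.65311.
Field: lon ⌊53.31030/20⌋ = 2 → C; lat ⌊37.65311/10⌋ = 3 → D.
Square: lon ⌊13.31030/2⌋ = 6; lat ⌊7.65311/1⌋ = 7.
Subsquare: lon ⌊1.31030/0.0833333⌋ = 15 → p; lat ⌊0.65311/0.0416667⌋ = 15 → p.
Extended square: lon ⌊0.06030/0.00833333⌋ = 7; lat ⌊0.02811/0.00416667⌋ = 6.

CD67pp76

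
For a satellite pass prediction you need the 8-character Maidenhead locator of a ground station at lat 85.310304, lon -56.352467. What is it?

Shift to the Maidenhead origin (180°W, 90°S): lon 123.64753, lat 175.31030.
Field: 123.64753/20 → 6 → G, 175.31030/10 → 17 → R; chars GR.
Square: 3.64753/2 → 1, 5.31030/1 → 5; chars 15.
Subsquare: 1.64753/0.0833333 → 19 → t, 0.31030/0.0416667 → 7 → h; chars th.
Extended square: 0.06420/0.00833333 → 7, 0.01864/0.00416667 → 4; chars 74.

GR15th74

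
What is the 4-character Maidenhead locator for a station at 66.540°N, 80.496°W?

EP96

Add 180° to longitude and 90° to latitude: 99.50, 156.54.
Field: lon ⌊99.50/20⌋ = 4 → E; lat ⌊156.54/10⌋ = 15 → P.
Square: lon ⌊19.50/2⌋ = 9; lat ⌊6.54/1⌋ = 6.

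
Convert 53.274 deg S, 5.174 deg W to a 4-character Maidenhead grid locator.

Add 180° to longitude and 90° to latitude: 174.83, 36.73.
Field: 174.83/20 → 8 → I, 36.73/10 → 3 → D; chars ID.
Square: 14.83/2 → 7, 6.73/1 → 6; chars 76.

ID76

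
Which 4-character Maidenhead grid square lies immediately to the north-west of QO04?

PO95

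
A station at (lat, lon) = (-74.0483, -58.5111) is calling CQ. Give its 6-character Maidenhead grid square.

GB05rw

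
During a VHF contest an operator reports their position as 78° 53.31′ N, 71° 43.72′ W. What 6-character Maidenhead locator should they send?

Offset from 180°W / 90°S: lon 108.2713°, lat 168.8885°.
Field: lon ⌊108.2713/20⌋ = 5 → F; lat ⌊168.8885/10⌋ = 16 → Q.
Square: lon ⌊8.2713/2⌋ = 4; lat ⌊8.8885/1⌋ = 8.
Subsquare: lon ⌊0.2713/0.0833333⌋ = 3 → d; lat ⌊0.8885/0.0416667⌋ = 21 → v.

FQ48dv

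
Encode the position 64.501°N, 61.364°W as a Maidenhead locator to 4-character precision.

FP94

Add 180° to longitude and 90° to latitude: 118.64, 154.50.
Field: 118.64/20 → 5 → F, 154.50/10 → 15 → P; chars FP.
Square: 18.64/2 → 9, 4.50/1 → 4; chars 94.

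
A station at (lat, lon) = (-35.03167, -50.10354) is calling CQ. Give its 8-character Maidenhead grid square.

GF44wx72

Offset from 180°W / 90°S: lon 129.89646°, lat 54.96833°.
Field (20°×10°, letters A–R): 129.89646/20 → 6 → G, 54.96833/10 → 5 → F; chars GF.
Square (2°×1°, digits 0–9): 9.89646/2 → 4, 4.96833/1 → 4; chars 44.
Subsquare (5′×2.5′, letters a–x): 1.89646/0.0833333 → 22 → w, 0.96833/0.0416667 → 23 → x; chars wx.
Extended square (30″×15″, digits 0–9): 0.06313/0.00833333 → 7, 0.01000/0.00416667 → 2; chars 72.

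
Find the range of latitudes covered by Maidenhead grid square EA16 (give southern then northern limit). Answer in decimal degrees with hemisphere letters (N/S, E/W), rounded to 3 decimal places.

84.000° S, 83.000° S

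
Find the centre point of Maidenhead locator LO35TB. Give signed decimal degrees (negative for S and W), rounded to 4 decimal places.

55.0625, 47.6250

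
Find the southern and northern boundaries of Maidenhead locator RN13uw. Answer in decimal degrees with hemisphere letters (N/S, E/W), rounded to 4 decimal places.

43.9167° N, 43.9583° N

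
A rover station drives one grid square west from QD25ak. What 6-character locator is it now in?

QD15xk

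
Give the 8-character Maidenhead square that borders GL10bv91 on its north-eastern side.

Longitude extended square 9; +1 → 10, wraps to 0, carry into subsquare.
Longitude subsquare b = 1; +1 → 2 = c.
Latitude extended square 1; +1 → 2.

GL10cv02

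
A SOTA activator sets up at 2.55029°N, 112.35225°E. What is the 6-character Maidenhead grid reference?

OJ62en

Offset from 180°W / 90°S: lon 292.3523°, lat 92.5503°.
Field: 292.3523/20 → 14 → O, 92.5503/10 → 9 → J; chars OJ.
Square: 12.3523/2 → 6, 2.5503/1 → 2; chars 62.
Subsquare: 0.3523/0.0833333 → 4 → e, 0.5503/0.0416667 → 13 → n; chars en.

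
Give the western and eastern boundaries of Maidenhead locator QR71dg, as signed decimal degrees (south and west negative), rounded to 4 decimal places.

Field Q=16, R=17: +16·20° lon, +17·10° lat → SW at lon 140°, lat 80°.
Square 7, 1: +7·2° lon, +1·1° lat → SW at lon 154°, lat 81°.
Subsquare d=3, g=6: +3·0.0833333° lon, +6·0.0416667° lat → SW at lon 154.25°, lat 81.25°.
Cell spans 0.0833333° lon × 0.0416667° lat.
west 154.2500, east 154.3333.

154.2500, 154.3333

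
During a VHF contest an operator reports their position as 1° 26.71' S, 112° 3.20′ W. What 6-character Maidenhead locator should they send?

DI38xn

Add 180° to longitude and 90° to latitude: 67.9467, 88.5548.
Field: lon ⌊67.9467/20⌋ = 3 → D; lat ⌊88.5548/10⌋ = 8 → I.
Square: lon ⌊7.9467/2⌋ = 3; lat ⌊8.5548/1⌋ = 8.
Subsquare: lon ⌊1.9467/0.0833333⌋ = 23 → x; lat ⌊0.5548/0.0416667⌋ = 13 → n.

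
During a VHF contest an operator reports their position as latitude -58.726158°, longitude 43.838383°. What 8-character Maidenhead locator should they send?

Offset from 180°W / 90°S: lon 223.83838°, lat 31.27384°.
Field: 223.83838/20 → 11 → L, 31.27384/10 → 3 → D; chars LD.
Square: 3.83838/2 → 1, 1.27384/1 → 1; chars 11.
Subsquare: 1.83838/0.0833333 → 22 → w, 0.27384/0.0416667 → 6 → g; chars wg.
Extended square: 0.00505/0.00833333 → 0, 0.02384/0.00416667 → 5; chars 05.

LD11wg05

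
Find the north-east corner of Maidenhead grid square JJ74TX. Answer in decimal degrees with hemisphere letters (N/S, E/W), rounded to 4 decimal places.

5.0000° N, 15.6667° E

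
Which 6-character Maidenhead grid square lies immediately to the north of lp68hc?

Latitude subsquare c = 2; +1 → 3 = d.
The longitude characters are unchanged.

LP68hd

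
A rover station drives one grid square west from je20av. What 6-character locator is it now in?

JE10xv

Longitude subsquare a = 0; −1 → -1, wraps to 23 = x, carry into square.
Longitude square 2; −1 → 1.
The latitude characters are unchanged.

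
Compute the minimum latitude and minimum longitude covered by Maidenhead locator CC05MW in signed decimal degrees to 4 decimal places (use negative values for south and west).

Field C=2, C=2: +2·20° lon, +2·10° lat → SW at lon -140°, lat -70°.
Square 0, 5: +0·2° lon, +5·1° lat → SW at lon -140°, lat -65°.
Subsquare m=12, w=22: +12·0.0833333° lon, +22·0.0416667° lat → SW at lon -139°, lat -64.0833°.
latitude -64.0833, longitude -139.0000.

-64.0833, -139.0000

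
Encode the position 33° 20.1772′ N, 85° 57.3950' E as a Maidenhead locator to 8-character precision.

NM23xi40

Offset from 180°W / 90°S: lon 265.95658°, lat 123.33629°.
Field: lon ⌊265.95658/20⌋ = 13 → N; lat ⌊123.33629/10⌋ = 12 → M.
Square: lon ⌊5.95658/2⌋ = 2; lat ⌊3.33629/1⌋ = 3.
Subsquare: lon ⌊1.95658/0.0833333⌋ = 23 → x; lat ⌊0.33629/0.0416667⌋ = 8 → i.
Extended square: lon ⌊0.03992/0.00833333⌋ = 4; lat ⌊0.00295/0.00416667⌋ = 0.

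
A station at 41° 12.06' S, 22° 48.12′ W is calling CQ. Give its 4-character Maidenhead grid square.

Offset from 180°W / 90°S: lon 157.20°, lat 48.80°.
Field: lon ⌊157.20/20⌋ = 7 → H; lat ⌊48.80/10⌋ = 4 → E.
Square: lon ⌊17.20/2⌋ = 8; lat ⌊8.80/1⌋ = 8.

HE88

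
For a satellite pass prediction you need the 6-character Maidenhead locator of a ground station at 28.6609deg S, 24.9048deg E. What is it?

Shift to the Maidenhead origin (180°W, 90°S): lon 204.9048, lat 61.3391.
Field: 204.9048/20 → 10 → K, 61.3391/10 → 6 → G; chars KG.
Square: 4.9048/2 → 2, 1.3391/1 → 1; chars 21.
Subsquare: 0.9048/0.0833333 → 10 → k, 0.3391/0.0416667 → 8 → i; chars ki.

KG21ki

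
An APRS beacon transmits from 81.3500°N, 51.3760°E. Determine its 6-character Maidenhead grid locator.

Offset from 180°W / 90°S: lon 231.3760°, lat 171.3500°.
Field (20°×10°, letters A–R): 231.3760/20 → 11 → L, 171.3500/10 → 17 → R; chars LR.
Square (2°×1°, digits 0–9): 11.3760/2 → 5, 1.3500/1 → 1; chars 51.
Subsquare (5′×2.5′, letters a–x): 1.3760/0.0833333 → 16 → q, 0.3500/0.0416667 → 8 → i; chars qi.

LR51qi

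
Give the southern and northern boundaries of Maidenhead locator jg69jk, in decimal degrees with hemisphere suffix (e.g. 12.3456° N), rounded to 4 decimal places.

Field J=9, G=6: +9·20° lon, +6·10° lat → SW at lon 0°, lat -30°.
Square 6, 9: +6·2° lon, +9·1° lat → SW at lon 12°, lat -21°.
Subsquare j=9, k=10: +9·0.0833333° lon, +10·0.0416667° lat → SW at lon 12.75°, lat -20.5833°.
Cell spans 0.0833333° lon × 0.0416667° lat.
south 20.5833° S, north 20.5417° S.

20.5833° S, 20.5417° S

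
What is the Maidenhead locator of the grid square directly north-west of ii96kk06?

II96jk97

Longitude extended square 0; −1 → -1, wraps to 9, carry into subsquare.
Longitude subsquare k = 10; −1 → 9 = j.
Latitude extended square 6; +1 → 7.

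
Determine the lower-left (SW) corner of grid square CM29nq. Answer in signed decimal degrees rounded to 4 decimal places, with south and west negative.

Field C=2, M=12: +2·20° lon, +12·10° lat → SW at lon -140°, lat 30°.
Square 2, 9: +2·2° lon, +9·1° lat → SW at lon -136°, lat 39°.
Subsquare n=13, q=16: +13·0.0833333° lon, +16·0.0416667° lat → SW at lon -134.917°, lat 39.6667°.
latitude 39.6667, longitude -134.9167.

39.6667, -134.9167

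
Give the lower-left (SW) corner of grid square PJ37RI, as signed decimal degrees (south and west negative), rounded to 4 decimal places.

Field P=15, J=9: +15·20° lon, +9·10° lat → SW at lon 120°, lat 0°.
Square 3, 7: +3·2° lon, +7·1° lat → SW at lon 126°, lat 7°.
Subsquare r=17, i=8: +17·0.0833333° lon, +8·0.0416667° lat → SW at lon 127.417°, lat 7.33333°.
latitude 7.3333, longitude 127.4167.

7.3333, 127.4167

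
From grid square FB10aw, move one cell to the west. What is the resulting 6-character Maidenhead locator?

Longitude subsquare a = 0; −1 → -1, wraps to 23 = x, carry into square.
Longitude square 1; −1 → 0.
The latitude characters are unchanged.

FB00xw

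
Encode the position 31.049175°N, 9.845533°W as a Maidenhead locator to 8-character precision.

IM51bb81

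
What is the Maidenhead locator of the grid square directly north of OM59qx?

ON50qa

Latitude subsquare x = 23; +1 → 24, wraps to 0 = a, carry into square.
Latitude square 9; +1 → 10, wraps to 0, carry into field.
Latitude field M = 12; +1 → 13 = N.
The longitude characters are unchanged.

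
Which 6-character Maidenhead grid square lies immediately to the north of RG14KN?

RG14ko

Latitude subsquare n = 13; +1 → 14 = o.
The longitude characters are unchanged.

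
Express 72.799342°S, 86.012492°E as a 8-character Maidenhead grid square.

NB37ae18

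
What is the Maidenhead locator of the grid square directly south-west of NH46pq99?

NH46pq88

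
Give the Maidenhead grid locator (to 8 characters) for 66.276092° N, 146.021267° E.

Add 180° to longitude and 90° to latitude: 326.02127, 156.27609.
Field: 326.02127/20 → 16 → Q, 156.27609/10 → 15 → P; chars QP.
Square: 6.02127/2 → 3, 6.27609/1 → 6; chars 36.
Subsquare: 0.02127/0.0833333 → 0 → a, 0.27609/0.0416667 → 6 → g; chars ag.
Extended square: 0.02127/0.00833333 → 2, 0.02609/0.00416667 → 6; chars 26.

QP36ag26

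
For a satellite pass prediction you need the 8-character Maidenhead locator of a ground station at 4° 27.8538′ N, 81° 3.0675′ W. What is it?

EJ94ll31

Offset from 180°W / 90°S: lon 98.94888°, lat 94.46423°.
Field (20°×10°, letters A–R): lon ⌊98.94888/20⌋ = 4 → E; lat ⌊94.46423/10⌋ = 9 → J.
Square (2°×1°, digits 0–9): lon ⌊18.94888/2⌋ = 9; lat ⌊4.46423/1⌋ = 4.
Subsquare (5′×2.5′, letters a–x): lon ⌊0.94888/0.0833333⌋ = 11 → l; lat ⌊0.46423/0.0416667⌋ = 11 → l.
Extended square (30″×15″, digits 0–9): lon ⌊0.03221/0.00833333⌋ = 3; lat ⌊0.00590/0.00416667⌋ = 1.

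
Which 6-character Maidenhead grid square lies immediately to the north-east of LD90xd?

MD00ae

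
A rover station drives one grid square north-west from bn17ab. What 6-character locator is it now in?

BN07xc

Longitude subsquare a = 0; −1 → -1, wraps to 23 = x, carry into square.
Longitude square 1; −1 → 0.
Latitude subsquare b = 1; +1 → 2 = c.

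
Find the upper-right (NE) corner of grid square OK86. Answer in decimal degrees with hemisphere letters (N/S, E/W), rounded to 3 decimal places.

17.000° N, 118.000° E

Field O=14, K=10: +14·20° lon, +10·10° lat → SW at lon 100°, lat 10°.
Square 8, 6: +8·2° lon, +6·1° lat → SW at lon 116°, lat 16°.
Cell spans 2° lon × 1° lat. NE corner is SW corner plus one full cell.
latitude 17.000° N, longitude 118.000° E.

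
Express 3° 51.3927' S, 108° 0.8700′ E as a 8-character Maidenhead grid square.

Shift to the Maidenhead origin (180°W, 90°S): lon 288.01450, lat 86.14346.
Field: lon ⌊288.01450/20⌋ = 14 → O; lat ⌊86.14346/10⌋ = 8 → I.
Square: lon ⌊8.01450/2⌋ = 4; lat ⌊6.14346/1⌋ = 6.
Subsquare: lon ⌊0.01450/0.0833333⌋ = 0 → a; lat ⌊0.14346/0.0416667⌋ = 3 → d.
Extended square: lon ⌊0.01450/0.00833333⌋ = 1; lat ⌊0.01846/0.00416667⌋ = 4.

OI46ad14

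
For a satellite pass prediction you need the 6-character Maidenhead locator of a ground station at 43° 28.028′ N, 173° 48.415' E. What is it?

Shift to the Maidenhead origin (180°W, 90°S): lon 353.8069, lat 133.4671.
Field: lon ⌊353.8069/20⌋ = 17 → R; lat ⌊133.4671/10⌋ = 13 → N.
Square: lon ⌊13.8069/2⌋ = 6; lat ⌊3.4671/1⌋ = 3.
Subsquare: lon ⌊1.8069/0.0833333⌋ = 21 → v; lat ⌊0.4671/0.0416667⌋ = 11 → l.

RN63vl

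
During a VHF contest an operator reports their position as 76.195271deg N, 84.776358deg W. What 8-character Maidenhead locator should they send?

Offset from 180°W / 90°S: lon 95.22364°, lat 166.19527°.
Field: lon ⌊95.22364/20⌋ = 4 → E; lat ⌊166.19527/10⌋ = 16 → Q.
Square: lon ⌊15.22364/2⌋ = 7; lat ⌊6.19527/1⌋ = 6.
Subsquare: lon ⌊1.22364/0.0833333⌋ = 14 → o; lat ⌊0.19527/0.0416667⌋ = 4 → e.
Extended square: lon ⌊0.05698/0.00833333⌋ = 6; lat ⌊0.02860/0.00416667⌋ = 6.

EQ76oe66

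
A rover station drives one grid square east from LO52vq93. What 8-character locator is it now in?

LO52wq03

Longitude extended square 9; +1 → 10, wraps to 0, carry into subsquare.
Longitude subsquare v = 21; +1 → 22 = w.
The latitude characters are unchanged.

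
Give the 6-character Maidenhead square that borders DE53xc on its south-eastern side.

DE63ab

Longitude subsquare x = 23; +1 → 24, wraps to 0 = a, carry into square.
Longitude square 5; +1 → 6.
Latitude subsquare c = 2; −1 → 1 = b.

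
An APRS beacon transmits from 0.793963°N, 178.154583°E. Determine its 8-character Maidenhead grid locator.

Add 180° to longitude and 90° to latitude: 358.15458, 90.79396.
Field (20°×10°, letters A–R): 358.15458/20 → 17 → R, 90.79396/10 → 9 → J; chars RJ.
Square (2°×1°, digits 0–9): 18.15458/2 → 9, 0.79396/1 → 0; chars 90.
Subsquare (5′×2.5′, letters a–x): 0.15458/0.0833333 → 1 → b, 0.79396/0.0416667 → 19 → t; chars bt.
Extended square (30″×15″, digits 0–9): 0.07125/0.00833333 → 8, 0.00230/0.00416667 → 0; chars 80.

RJ90bt80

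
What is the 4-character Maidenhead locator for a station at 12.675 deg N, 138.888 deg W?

Offset from 180°W / 90°S: lon 41.11°, lat 102.67°.
Field (20°×10°, letters A–R): lon ⌊41.11/20⌋ = 2 → C; lat ⌊102.67/10⌋ = 10 → K.
Square (2°×1°, digits 0–9): lon ⌊1.11/2⌋ = 0; lat ⌊2.67/1⌋ = 2.

CK02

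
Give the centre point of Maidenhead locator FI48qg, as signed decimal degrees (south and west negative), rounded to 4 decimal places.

-1.7292, -70.6250

Field F=5, I=8: +5·20° lon, +8·10° lat → SW at lon -80°, lat -10°.
Square 4, 8: +4·2° lon, +8·1° lat → SW at lon -72°, lat -2°.
Subsquare q=16, g=6: +16·0.0833333° lon, +6·0.0416667° lat → SW at lon -70.6667°, lat -1.75°.
Cell spans 0.0833333° lon × 0.0416667° lat. Centre is SW corner plus half of each.
latitude -1.7292, longitude -70.6250.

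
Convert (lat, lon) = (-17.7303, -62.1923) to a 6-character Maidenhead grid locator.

FH82vg

Offset from 180°W / 90°S: lon 117.8077°, lat 72.2697°.
Field: 117.8077/20 → 5 → F, 72.2697/10 → 7 → H; chars FH.
Square: 17.8077/2 → 8, 2.2697/1 → 2; chars 82.
Subsquare: 1.8077/0.0833333 → 21 → v, 0.2697/0.0416667 → 6 → g; chars vg.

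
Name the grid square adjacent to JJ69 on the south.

Latitude square 9; −1 → 8.
The longitude characters are unchanged.

JJ68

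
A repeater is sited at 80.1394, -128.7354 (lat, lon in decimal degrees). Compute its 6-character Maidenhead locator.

CR50pd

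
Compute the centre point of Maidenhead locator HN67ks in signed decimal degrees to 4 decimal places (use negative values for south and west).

47.7708, -27.1250

Field H=7, N=13: +7·20° lon, +13·10° lat → SW at lon -40°, lat 40°.
Square 6, 7: +6·2° lon, +7·1° lat → SW at lon -28°, lat 47°.
Subsquare k=10, s=18: +10·0.0833333° lon, +18·0.0416667° lat → SW at lon -27.1667°, lat 47.75°.
Cell spans 0.0833333° lon × 0.0416667° lat. Centre is SW corner plus half of each.
latitude 47.7708, longitude -27.1250.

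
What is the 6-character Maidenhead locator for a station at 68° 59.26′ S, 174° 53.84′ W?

Add 180° to longitude and 90° to latitude: 5.1027, 21.0123.
Field (20°×10°, letters A–R): lon ⌊5.1027/20⌋ = 0 → A; lat ⌊21.0123/10⌋ = 2 → C.
Square (2°×1°, digits 0–9): lon ⌊5.1027/2⌋ = 2; lat ⌊1.0123/1⌋ = 1.
Subsquare (5′×2.5′, letters a–x): lon ⌊1.1027/0.0833333⌋ = 13 → n; lat ⌊0.0123/0.0416667⌋ = 0 → a.

AC21na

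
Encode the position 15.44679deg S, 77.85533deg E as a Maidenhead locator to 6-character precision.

MH84wn

Add 180° to longitude and 90° to latitude: 257.8553, 74.5532.
Field (20°×10°, letters A–R): 257.8553/20 → 12 → M, 74.5532/10 → 7 → H; chars MH.
Square (2°×1°, digits 0–9): 17.8553/2 → 8, 4.5532/1 → 4; chars 84.
Subsquare (5′×2.5′, letters a–x): 1.8553/0.0833333 → 22 → w, 0.5532/0.0416667 → 13 → n; chars wn.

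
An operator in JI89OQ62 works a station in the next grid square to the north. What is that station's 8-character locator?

JI89oq63

Latitude extended square 2; +1 → 3.
The longitude characters are unchanged.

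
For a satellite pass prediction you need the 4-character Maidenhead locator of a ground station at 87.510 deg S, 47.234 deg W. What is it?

Add 180° to longitude and 90° to latitude: 132.77, 2.49.
Field: lon ⌊132.77/20⌋ = 6 → G; lat ⌊2.49/10⌋ = 0 → A.
Square: lon ⌊12.77/2⌋ = 6; lat ⌊2.49/1⌋ = 2.

GA62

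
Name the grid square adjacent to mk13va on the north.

MK13vb

Latitude subsquare a = 0; +1 → 1 = b.
The longitude characters are unchanged.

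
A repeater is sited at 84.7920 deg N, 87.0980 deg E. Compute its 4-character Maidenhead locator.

Add 180° to longitude and 90° to latitude: 267.10, 174.79.
Field: 267.10/20 → 13 → N, 174.79/10 → 17 → R; chars NR.
Square: 7.10/2 → 3, 4.79/1 → 4; chars 34.

NR34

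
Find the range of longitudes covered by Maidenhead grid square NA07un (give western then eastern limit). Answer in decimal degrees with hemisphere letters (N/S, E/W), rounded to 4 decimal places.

81.6667° E, 81.7500° E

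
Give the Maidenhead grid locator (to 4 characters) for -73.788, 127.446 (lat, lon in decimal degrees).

PB36

Offset from 180°W / 90°S: lon 307.45°, lat 16.21°.
Field: lon ⌊307.45/20⌋ = 15 → P; lat ⌊16.21/10⌋ = 1 → B.
Square: lon ⌊7.45/2⌋ = 3; lat ⌊6.21/1⌋ = 6.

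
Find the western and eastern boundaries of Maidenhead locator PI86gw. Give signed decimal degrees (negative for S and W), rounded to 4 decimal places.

Field P=15, I=8: +15·20° lon, +8·10° lat → SW at lon 120°, lat -10°.
Square 8, 6: +8·2° lon, +6·1° lat → SW at lon 136°, lat -4°.
Subsquare g=6, w=22: +6·0.0833333° lon, +22·0.0416667° lat → SW at lon 136.5°, lat -3.08333°.
Cell spans 0.0833333° lon × 0.0416667° lat.
west 136.5000, east 136.5833.

136.5000, 136.5833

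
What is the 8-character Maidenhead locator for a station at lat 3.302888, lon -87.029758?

EJ63lh62

Add 180° to longitude and 90° to latitude: 92.97024, 93.30289.
Field: lon ⌊92.97024/20⌋ = 4 → E; lat ⌊93.30289/10⌋ = 9 → J.
Square: lon ⌊12.97024/2⌋ = 6; lat ⌊3.30289/1⌋ = 3.
Subsquare: lon ⌊0.97024/0.0833333⌋ = 11 → l; lat ⌊0.30289/0.0416667⌋ = 7 → h.
Extended square: lon ⌊0.05358/0.00833333⌋ = 6; lat ⌊0.01122/0.00416667⌋ = 2.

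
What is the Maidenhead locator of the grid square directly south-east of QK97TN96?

QK97un05

Longitude extended square 9; +1 → 10, wraps to 0, carry into subsquare.
Longitude subsquare t = 19; +1 → 20 = u.
Latitude extended square 6; −1 → 5.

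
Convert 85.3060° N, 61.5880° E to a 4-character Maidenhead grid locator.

Shift to the Maidenhead origin (180°W, 90°S): lon 241.59, lat 175.31.
Field: 241.59/20 → 12 → M, 175.31/10 → 17 → R; chars MR.
Square: 1.59/2 → 0, 5.31/1 → 5; chars 05.

MR05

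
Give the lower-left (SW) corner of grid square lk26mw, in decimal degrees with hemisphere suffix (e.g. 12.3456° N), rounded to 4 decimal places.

Field L=11, K=10: +11·20° lon, +10·10° lat → SW at lon 40°, lat 10°.
Square 2, 6: +2·2° lon, +6·1° lat → SW at lon 44°, lat 16°.
Subsquare m=12, w=22: +12·0.0833333° lon, +22·0.0416667° lat → SW at lon 45°, lat 16.9167°.
latitude 16.9167° N, longitude 45.0000° E.

16.9167° N, 45.0000° E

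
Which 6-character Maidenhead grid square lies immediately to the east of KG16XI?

Longitude subsquare x = 23; +1 → 24, wraps to 0 = a, carry into square.
Longitude square 1; +1 → 2.
The latitude characters are unchanged.

KG26ai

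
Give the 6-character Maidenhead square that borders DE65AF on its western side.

Longitude subsquare a = 0; −1 → -1, wraps to 23 = x, carry into square.
Longitude square 6; −1 → 5.
The latitude characters are unchanged.

DE55xf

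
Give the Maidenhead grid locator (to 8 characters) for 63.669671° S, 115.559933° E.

OC76sh79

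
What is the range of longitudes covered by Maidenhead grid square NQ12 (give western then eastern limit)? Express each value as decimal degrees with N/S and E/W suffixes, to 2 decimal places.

82.00° E, 84.00° E

Field N=13, Q=16: +13·20° lon, +16·10° lat → SW at lon 80°, lat 70°.
Square 1, 2: +1·2° lon, +2·1° lat → SW at lon 82°, lat 72°.
Cell spans 2° lon × 1° lat.
west 82.00° E, east 84.00° E.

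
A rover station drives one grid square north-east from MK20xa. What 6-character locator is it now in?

MK30ab

Longitude subsquare x = 23; +1 → 24, wraps to 0 = a, carry into square.
Longitude square 2; +1 → 3.
Latitude subsquare a = 0; +1 → 1 = b.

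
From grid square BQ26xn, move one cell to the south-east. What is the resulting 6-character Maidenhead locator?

BQ36am

Longitude subsquare x = 23; +1 → 24, wraps to 0 = a, carry into square.
Longitude square 2; +1 → 3.
Latitude subsquare n = 13; −1 → 12 = m.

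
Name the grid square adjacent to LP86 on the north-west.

Longitude square 8; −1 → 7.
Latitude square 6; +1 → 7.

LP77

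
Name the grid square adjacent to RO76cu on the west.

Longitude subsquare c = 2; −1 → 1 = b.
The latitude characters are unchanged.

RO76bu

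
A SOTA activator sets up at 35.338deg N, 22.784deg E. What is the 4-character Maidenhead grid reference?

KM15

Shift to the Maidenhead origin (180°W, 90°S): lon 202.78, lat 125.34.
Field: 202.78/20 → 10 → K, 125.34/10 → 12 → M; chars KM.
Square: 2.78/2 → 1, 5.34/1 → 5; chars 15.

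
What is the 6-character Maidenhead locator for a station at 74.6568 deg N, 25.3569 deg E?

Shift to the Maidenhead origin (180°W, 90°S): lon 205.3569, lat 164.6568.
Field (20°×10°, letters A–R): 205.3569/20 → 10 → K, 164.6568/10 → 16 → Q; chars KQ.
Square (2°×1°, digits 0–9): 5.3569/2 → 2, 4.6568/1 → 4; chars 24.
Subsquare (5′×2.5′, letters a–x): 1.3569/0.0833333 → 16 → q, 0.6568/0.0416667 → 15 → p; chars qp.

KQ24qp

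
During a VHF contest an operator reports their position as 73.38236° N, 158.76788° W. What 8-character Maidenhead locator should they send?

BQ03oj71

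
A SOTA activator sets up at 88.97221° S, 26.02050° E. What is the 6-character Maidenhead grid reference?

KA31aa

Offset from 180°W / 90°S: lon 206.0205°, lat 1.0278°.
Field: lon ⌊206.0205/20⌋ = 10 → K; lat ⌊1.0278/10⌋ = 0 → A.
Square: lon ⌊6.0205/2⌋ = 3; lat ⌊1.0278/1⌋ = 1.
Subsquare: lon ⌊0.0205/0.0833333⌋ = 0 → a; lat ⌊0.0278/0.0416667⌋ = 0 → a.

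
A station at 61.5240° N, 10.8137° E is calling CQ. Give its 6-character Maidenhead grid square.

Shift to the Maidenhead origin (180°W, 90°S): lon 190.8137, lat 151.5240.
Field: lon ⌊190.8137/20⌋ = 9 → J; lat ⌊151.5240/10⌋ = 15 → P.
Square: lon ⌊10.8137/2⌋ = 5; lat ⌊1.5240/1⌋ = 1.
Subsquare: lon ⌊0.8137/0.0833333⌋ = 9 → j; lat ⌊0.5240/0.0416667⌋ = 12 → m.

JP51jm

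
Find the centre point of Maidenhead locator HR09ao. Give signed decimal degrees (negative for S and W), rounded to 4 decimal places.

89.6042, -39.9583

Field H=7, R=17: +7·20° lon, +17·10° lat → SW at lon -40°, lat 80°.
Square 0, 9: +0·2° lon, +9·1° lat → SW at lon -40°, lat 89°.
Subsquare a=0, o=14: +0·0.0833333° lon, +14·0.0416667° lat → SW at lon -40°, lat 89.5833°.
Cell spans 0.0833333° lon × 0.0416667° lat. Centre is SW corner plus half of each.
latitude 89.6042, longitude -39.9583.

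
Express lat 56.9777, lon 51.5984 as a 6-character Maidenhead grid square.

Offset from 180°W / 90°S: lon 231.5984°, lat 146.9777°.
Field: 231.5984/20 → 11 → L, 146.9777/10 → 14 → O; chars LO.
Square: 11.5984/2 → 5, 6.9777/1 → 6; chars 56.
Subsquare: 1.5984/0.0833333 → 19 → t, 0.9777/0.0416667 → 23 → x; chars tx.

LO56tx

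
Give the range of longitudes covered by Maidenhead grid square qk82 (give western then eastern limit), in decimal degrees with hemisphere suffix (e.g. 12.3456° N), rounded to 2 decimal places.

156.00° E, 158.00° E

Field Q=16, K=10: +16·20° lon, +10·10° lat → SW at lon 140°, lat 10°.
Square 8, 2: +8·2° lon, +2·1° lat → SW at lon 156°, lat 12°.
Cell spans 2° lon × 1° lat.
west 156.00° E, east 158.00° E.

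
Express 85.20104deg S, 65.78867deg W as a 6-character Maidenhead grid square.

FA74ct

Shift to the Maidenhead origin (180°W, 90°S): lon 114.2113, lat 4.7990.
Field: 114.2113/20 → 5 → F, 4.7990/10 → 0 → A; chars FA.
Square: 14.2113/2 → 7, 4.7990/1 → 4; chars 74.
Subsquare: 0.2113/0.0833333 → 2 → c, 0.7990/0.0416667 → 19 → t; chars ct.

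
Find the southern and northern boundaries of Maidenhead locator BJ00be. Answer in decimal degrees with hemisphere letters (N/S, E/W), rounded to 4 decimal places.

0.1667° N, 0.2083° N

Field B=1, J=9: +1·20° lon, +9·10° lat → SW at lon -160°, lat 0°.
Square 0, 0: +0·2° lon, +0·1° lat → SW at lon -160°, lat 0°.
Subsquare b=1, e=4: +1·0.0833333° lon, +4·0.0416667° lat → SW at lon -159.917°, lat 0.166667°.
Cell spans 0.0833333° lon × 0.0416667° lat.
south 0.1667° N, north 0.2083° N.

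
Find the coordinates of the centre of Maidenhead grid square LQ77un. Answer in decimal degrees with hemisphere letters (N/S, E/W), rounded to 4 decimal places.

Field L=11, Q=16: +11·20° lon, +16·10° lat → SW at lon 40°, lat 70°.
Square 7, 7: +7·2° lon, +7·1° lat → SW at lon 54°, lat 77°.
Subsquare u=20, n=13: +20·0.0833333° lon, +13·0.0416667° lat → SW at lon 55.6667°, lat 77.5417°.
Cell spans 0.0833333° lon × 0.0416667° lat. Centre is SW corner plus half of each.
latitude 77.5625° N, longitude 55.7083° E.

77.5625° N, 55.7083° E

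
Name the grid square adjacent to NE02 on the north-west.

ME93

Longitude square 0; −1 → -1, wraps to 9, carry into field.
Longitude field N = 13; −1 → 12 = M.
Latitude square 2; +1 → 3.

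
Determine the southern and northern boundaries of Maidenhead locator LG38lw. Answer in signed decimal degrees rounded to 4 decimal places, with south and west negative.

-21.0833, -21.0417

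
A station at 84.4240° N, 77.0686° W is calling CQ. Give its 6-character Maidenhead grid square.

FR14lk

Offset from 180°W / 90°S: lon 102.9314°, lat 174.4240°.
Field: 102.9314/20 → 5 → F, 174.4240/10 → 17 → R; chars FR.
Square: 2.9314/2 → 1, 4.4240/1 → 4; chars 14.
Subsquare: 0.9314/0.0833333 → 11 → l, 0.4240/0.0416667 → 10 → k; chars lk.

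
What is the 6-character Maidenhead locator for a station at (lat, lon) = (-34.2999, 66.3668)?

MF35eq

Add 180° to longitude and 90° to latitude: 246.3668, 55.7001.
Field: 246.3668/20 → 12 → M, 55.7001/10 → 5 → F; chars MF.
Square: 6.3668/2 → 3, 5.7001/1 → 5; chars 35.
Subsquare: 0.3668/0.0833333 → 4 → e, 0.7001/0.0416667 → 16 → q; chars eq.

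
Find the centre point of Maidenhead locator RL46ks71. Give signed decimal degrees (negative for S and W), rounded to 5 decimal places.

Field R=17, L=11: +17·20° lon, +11·10° lat → SW at lon 160°, lat 20°.
Square 4, 6: +4·2° lon, +6·1° lat → SW at lon 168°, lat 26°.
Subsquare k=10, s=18: +10·0.0833333° lon, +18·0.0416667° lat → SW at lon 168.833°, lat 26.75°.
Extended square 7, 1: +7·0.00833333° lon, +1·0.00416667° lat → SW at lon 168.892°, lat 26.7542°.
Cell spans 0.00833333° lon × 0.00416667° lat. Centre is SW corner plus half of each.
latitude 26.75625, longitude 168.89583.

26.75625, 168.89583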